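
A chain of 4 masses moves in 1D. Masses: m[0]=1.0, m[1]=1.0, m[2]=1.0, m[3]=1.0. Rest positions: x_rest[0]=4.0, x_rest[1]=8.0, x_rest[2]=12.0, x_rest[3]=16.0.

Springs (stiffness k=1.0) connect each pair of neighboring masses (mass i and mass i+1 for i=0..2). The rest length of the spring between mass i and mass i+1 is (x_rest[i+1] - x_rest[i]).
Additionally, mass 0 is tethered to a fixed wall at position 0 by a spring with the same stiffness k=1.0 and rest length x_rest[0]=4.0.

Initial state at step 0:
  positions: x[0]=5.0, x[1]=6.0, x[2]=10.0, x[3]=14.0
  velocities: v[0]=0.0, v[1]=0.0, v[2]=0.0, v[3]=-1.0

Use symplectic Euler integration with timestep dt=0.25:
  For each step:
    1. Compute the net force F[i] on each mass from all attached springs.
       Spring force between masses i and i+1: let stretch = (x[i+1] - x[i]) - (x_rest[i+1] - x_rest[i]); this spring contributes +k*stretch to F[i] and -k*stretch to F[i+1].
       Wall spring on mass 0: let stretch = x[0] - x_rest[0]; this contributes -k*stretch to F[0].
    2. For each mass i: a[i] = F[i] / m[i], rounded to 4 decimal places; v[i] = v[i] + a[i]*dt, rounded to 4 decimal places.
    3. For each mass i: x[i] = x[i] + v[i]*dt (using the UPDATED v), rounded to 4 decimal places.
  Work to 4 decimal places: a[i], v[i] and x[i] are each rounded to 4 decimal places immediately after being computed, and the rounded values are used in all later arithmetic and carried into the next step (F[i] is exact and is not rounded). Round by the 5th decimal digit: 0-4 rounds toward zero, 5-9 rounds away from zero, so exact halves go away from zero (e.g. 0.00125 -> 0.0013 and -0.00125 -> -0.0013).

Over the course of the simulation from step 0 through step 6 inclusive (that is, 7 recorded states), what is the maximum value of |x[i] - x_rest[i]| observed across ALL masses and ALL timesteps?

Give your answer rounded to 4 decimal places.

Step 0: x=[5.0000 6.0000 10.0000 14.0000] v=[0.0000 0.0000 0.0000 -1.0000]
Step 1: x=[4.7500 6.1875 10.0000 13.7500] v=[-1.0000 0.7500 0.0000 -1.0000]
Step 2: x=[4.2930 6.5235 9.9961 13.5156] v=[-1.8281 1.3438 -0.0156 -0.9375]
Step 3: x=[3.7071 6.9371 9.9951 13.3113] v=[-2.3437 1.6543 -0.0039 -0.8174]
Step 4: x=[3.0914 7.3399 10.0103 13.1497] v=[-2.4630 1.6113 0.0607 -0.6465]
Step 5: x=[2.5480 7.6441 10.0548 13.0419] v=[-2.1737 1.2168 0.1780 -0.4314]
Step 6: x=[2.1638 7.7805 10.1353 12.9974] v=[-1.5367 0.5455 0.3221 -0.1782]
Max displacement = 3.0026

Answer: 3.0026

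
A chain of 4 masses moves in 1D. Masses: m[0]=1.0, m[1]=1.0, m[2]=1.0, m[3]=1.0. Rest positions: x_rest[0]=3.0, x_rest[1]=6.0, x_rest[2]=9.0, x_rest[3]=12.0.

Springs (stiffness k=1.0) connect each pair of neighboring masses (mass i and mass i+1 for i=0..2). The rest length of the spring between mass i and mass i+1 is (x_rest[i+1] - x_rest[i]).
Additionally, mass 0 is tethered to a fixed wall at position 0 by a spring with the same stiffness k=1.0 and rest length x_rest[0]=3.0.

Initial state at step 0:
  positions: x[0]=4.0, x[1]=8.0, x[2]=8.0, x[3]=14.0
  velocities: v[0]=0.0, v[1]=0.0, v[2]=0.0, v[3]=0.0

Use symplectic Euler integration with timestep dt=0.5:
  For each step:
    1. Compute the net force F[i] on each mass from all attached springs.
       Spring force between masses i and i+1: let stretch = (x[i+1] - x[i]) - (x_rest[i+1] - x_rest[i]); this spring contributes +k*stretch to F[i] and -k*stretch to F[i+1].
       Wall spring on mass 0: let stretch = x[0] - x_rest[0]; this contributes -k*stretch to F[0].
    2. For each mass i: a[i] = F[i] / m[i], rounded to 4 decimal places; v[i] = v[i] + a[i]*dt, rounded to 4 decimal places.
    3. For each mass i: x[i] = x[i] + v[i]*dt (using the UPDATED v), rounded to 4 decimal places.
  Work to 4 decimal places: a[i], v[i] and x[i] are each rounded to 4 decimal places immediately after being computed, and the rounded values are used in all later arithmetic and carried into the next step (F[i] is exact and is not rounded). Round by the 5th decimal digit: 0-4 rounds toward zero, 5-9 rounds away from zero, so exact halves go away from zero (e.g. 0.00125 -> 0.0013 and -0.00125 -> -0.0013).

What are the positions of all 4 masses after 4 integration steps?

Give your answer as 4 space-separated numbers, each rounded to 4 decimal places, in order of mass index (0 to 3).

Answer: 2.2852 6.2696 11.0743 12.2227

Derivation:
Step 0: x=[4.0000 8.0000 8.0000 14.0000] v=[0.0000 0.0000 0.0000 0.0000]
Step 1: x=[4.0000 7.0000 9.5000 13.2500] v=[0.0000 -2.0000 3.0000 -1.5000]
Step 2: x=[3.7500 5.8750 11.3125 12.3125] v=[-0.5000 -2.2500 3.6250 -1.8750]
Step 3: x=[3.0938 5.5781 12.0157 11.8750] v=[-1.3125 -0.5938 1.4063 -0.8750]
Step 4: x=[2.2852 6.2696 11.0743 12.2227] v=[-1.6173 1.3829 -1.8829 0.6954]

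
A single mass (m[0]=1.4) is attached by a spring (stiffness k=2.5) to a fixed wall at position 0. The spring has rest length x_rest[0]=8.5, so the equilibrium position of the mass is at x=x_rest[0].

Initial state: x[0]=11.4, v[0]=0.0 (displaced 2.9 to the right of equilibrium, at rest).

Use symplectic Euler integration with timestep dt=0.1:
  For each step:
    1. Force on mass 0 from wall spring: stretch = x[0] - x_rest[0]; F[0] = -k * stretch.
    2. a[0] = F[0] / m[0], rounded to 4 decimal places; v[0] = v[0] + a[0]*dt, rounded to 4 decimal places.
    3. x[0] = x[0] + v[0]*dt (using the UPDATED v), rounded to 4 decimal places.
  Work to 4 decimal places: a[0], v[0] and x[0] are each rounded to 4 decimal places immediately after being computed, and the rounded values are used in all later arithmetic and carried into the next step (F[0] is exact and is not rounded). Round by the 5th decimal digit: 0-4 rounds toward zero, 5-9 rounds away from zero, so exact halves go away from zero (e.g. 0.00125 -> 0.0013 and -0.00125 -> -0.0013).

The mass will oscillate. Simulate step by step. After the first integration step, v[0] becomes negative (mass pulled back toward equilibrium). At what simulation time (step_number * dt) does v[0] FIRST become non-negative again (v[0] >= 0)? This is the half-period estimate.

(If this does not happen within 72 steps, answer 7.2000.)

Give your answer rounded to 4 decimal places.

Answer: 2.4000

Derivation:
Step 0: x=[11.4000] v=[0.0000]
Step 1: x=[11.3482] v=[-0.5179]
Step 2: x=[11.2456] v=[-1.0265]
Step 3: x=[11.0939] v=[-1.5168]
Step 4: x=[10.8959] v=[-1.9800]
Step 5: x=[10.6551] v=[-2.4078]
Step 6: x=[10.3758] v=[-2.7926]
Step 7: x=[10.0630] v=[-3.1276]
Step 8: x=[9.7223] v=[-3.4067]
Step 9: x=[9.3598] v=[-3.6250]
Step 10: x=[8.9820] v=[-3.7785]
Step 11: x=[8.5955] v=[-3.8646]
Step 12: x=[8.2073] v=[-3.8817]
Step 13: x=[7.8244] v=[-3.8294]
Step 14: x=[7.4535] v=[-3.7088]
Step 15: x=[7.1013] v=[-3.5219]
Step 16: x=[6.7741] v=[-3.2721]
Step 17: x=[6.4777] v=[-2.9639]
Step 18: x=[6.2174] v=[-2.6028]
Step 19: x=[5.9979] v=[-2.1952]
Step 20: x=[5.8231] v=[-1.7484]
Step 21: x=[5.6961] v=[-1.2704]
Step 22: x=[5.6191] v=[-0.7697]
Step 23: x=[5.5936] v=[-0.2553]
Step 24: x=[5.6200] v=[0.2637]
First v>=0 after going negative at step 24, time=2.4000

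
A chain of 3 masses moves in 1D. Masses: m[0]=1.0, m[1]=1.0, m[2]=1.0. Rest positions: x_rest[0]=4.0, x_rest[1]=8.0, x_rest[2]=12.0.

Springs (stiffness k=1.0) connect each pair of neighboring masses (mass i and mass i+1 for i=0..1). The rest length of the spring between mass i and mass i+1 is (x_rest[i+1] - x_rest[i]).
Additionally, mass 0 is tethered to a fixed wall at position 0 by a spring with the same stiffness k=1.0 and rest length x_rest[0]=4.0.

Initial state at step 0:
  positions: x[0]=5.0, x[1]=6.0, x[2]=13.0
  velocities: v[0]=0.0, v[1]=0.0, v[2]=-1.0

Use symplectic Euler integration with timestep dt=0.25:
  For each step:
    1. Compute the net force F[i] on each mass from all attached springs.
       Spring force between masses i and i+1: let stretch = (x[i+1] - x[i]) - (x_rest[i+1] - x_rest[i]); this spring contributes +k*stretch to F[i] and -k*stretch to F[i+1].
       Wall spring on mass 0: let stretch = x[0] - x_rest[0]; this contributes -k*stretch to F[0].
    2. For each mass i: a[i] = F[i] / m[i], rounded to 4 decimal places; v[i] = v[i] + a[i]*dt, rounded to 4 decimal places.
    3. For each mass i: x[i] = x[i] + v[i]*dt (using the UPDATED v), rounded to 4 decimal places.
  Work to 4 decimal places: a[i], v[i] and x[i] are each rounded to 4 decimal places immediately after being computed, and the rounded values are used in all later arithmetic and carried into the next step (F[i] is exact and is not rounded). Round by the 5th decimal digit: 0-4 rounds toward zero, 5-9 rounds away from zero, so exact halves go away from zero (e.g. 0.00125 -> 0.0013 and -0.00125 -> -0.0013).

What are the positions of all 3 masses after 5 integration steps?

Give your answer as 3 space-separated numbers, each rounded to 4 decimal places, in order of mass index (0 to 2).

Step 0: x=[5.0000 6.0000 13.0000] v=[0.0000 0.0000 -1.0000]
Step 1: x=[4.7500 6.3750 12.5625] v=[-1.0000 1.5000 -1.7500]
Step 2: x=[4.3047 7.0352 11.9883] v=[-1.7813 2.6406 -2.2969]
Step 3: x=[3.7610 7.8343 11.3545] v=[-2.1749 3.1963 -2.5352]
Step 4: x=[3.2368 8.5988 10.7507] v=[-2.0968 3.0580 -2.4153]
Step 5: x=[2.8454 9.1627 10.2624] v=[-1.5655 2.2555 -1.9533]

Answer: 2.8454 9.1627 10.2624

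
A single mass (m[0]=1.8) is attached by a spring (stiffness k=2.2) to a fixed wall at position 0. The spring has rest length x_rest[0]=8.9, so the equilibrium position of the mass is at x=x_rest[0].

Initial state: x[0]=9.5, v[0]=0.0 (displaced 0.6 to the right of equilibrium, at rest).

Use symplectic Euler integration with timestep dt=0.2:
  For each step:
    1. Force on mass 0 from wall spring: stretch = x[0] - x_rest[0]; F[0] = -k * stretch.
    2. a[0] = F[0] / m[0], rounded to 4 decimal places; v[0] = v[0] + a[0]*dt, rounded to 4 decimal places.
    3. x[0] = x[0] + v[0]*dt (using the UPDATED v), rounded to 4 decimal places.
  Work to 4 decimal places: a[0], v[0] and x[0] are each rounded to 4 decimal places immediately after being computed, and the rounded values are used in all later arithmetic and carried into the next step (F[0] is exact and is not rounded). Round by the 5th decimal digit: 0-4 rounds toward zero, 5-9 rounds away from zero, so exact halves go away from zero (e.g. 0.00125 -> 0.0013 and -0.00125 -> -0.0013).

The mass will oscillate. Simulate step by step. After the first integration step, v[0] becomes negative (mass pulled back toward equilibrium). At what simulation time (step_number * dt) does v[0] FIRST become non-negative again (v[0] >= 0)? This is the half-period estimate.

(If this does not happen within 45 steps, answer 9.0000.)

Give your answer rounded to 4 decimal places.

Answer: 3.0000

Derivation:
Step 0: x=[9.5000] v=[0.0000]
Step 1: x=[9.4707] v=[-0.1467]
Step 2: x=[9.4135] v=[-0.2862]
Step 3: x=[9.3312] v=[-0.4117]
Step 4: x=[9.2278] v=[-0.5171]
Step 5: x=[9.1084] v=[-0.5972]
Step 6: x=[8.9788] v=[-0.6481]
Step 7: x=[8.8453] v=[-0.6674]
Step 8: x=[8.7145] v=[-0.6540]
Step 9: x=[8.5928] v=[-0.6087]
Step 10: x=[8.4861] v=[-0.5336]
Step 11: x=[8.3996] v=[-0.4324]
Step 12: x=[8.3376] v=[-0.3101]
Step 13: x=[8.3031] v=[-0.1726]
Step 14: x=[8.2978] v=[-0.0267]
Step 15: x=[8.3219] v=[0.1205]
First v>=0 after going negative at step 15, time=3.0000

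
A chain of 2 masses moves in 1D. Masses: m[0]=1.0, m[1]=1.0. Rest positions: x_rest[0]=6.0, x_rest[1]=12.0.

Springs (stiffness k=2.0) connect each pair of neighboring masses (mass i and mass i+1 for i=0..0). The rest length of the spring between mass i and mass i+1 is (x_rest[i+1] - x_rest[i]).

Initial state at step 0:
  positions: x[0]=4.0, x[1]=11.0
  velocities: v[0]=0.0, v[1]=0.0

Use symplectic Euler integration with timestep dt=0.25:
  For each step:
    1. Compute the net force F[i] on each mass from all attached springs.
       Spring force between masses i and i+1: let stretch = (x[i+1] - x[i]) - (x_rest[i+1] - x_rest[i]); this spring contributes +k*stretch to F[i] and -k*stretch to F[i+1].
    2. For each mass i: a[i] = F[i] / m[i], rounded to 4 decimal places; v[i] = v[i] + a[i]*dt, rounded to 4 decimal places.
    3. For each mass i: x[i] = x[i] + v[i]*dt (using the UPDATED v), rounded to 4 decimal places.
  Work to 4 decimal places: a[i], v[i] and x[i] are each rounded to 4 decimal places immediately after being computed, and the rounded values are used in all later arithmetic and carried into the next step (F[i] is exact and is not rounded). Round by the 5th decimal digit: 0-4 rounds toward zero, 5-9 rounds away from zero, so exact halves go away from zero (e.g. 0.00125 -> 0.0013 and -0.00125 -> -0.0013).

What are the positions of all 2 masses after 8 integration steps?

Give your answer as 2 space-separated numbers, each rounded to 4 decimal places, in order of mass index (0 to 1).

Step 0: x=[4.0000 11.0000] v=[0.0000 0.0000]
Step 1: x=[4.1250 10.8750] v=[0.5000 -0.5000]
Step 2: x=[4.3438 10.6563] v=[0.8750 -0.8750]
Step 3: x=[4.6016 10.3985] v=[1.0313 -1.0313]
Step 4: x=[4.8341 10.1661] v=[0.9298 -0.9298]
Step 5: x=[4.9831 10.0172] v=[0.5958 -0.5958]
Step 6: x=[5.0113 9.9890] v=[0.1129 -0.1129]
Step 7: x=[4.9117 10.0886] v=[-0.3983 0.3983]
Step 8: x=[4.7092 10.2911] v=[-0.8099 0.8099]

Answer: 4.7092 10.2911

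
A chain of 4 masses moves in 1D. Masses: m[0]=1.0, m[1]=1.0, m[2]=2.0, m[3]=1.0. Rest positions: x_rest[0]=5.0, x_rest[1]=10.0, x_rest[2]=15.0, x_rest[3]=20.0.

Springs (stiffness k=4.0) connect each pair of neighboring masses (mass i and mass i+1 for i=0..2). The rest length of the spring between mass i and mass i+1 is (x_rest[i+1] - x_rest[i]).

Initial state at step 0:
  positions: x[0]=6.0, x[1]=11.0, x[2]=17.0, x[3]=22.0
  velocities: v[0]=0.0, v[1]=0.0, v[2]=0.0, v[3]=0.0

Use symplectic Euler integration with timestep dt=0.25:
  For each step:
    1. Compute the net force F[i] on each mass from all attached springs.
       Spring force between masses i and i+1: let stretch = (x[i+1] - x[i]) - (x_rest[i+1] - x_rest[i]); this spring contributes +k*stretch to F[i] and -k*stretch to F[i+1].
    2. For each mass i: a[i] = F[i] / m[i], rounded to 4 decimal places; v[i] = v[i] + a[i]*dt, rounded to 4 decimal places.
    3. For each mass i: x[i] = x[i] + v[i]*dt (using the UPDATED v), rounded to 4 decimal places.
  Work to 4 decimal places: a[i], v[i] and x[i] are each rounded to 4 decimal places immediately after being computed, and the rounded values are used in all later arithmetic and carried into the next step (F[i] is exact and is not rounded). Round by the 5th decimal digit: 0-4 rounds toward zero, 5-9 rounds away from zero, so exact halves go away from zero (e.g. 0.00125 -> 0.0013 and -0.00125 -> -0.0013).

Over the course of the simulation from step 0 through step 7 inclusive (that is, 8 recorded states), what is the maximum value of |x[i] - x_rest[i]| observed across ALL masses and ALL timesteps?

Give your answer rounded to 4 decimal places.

Answer: 2.4557

Derivation:
Step 0: x=[6.0000 11.0000 17.0000 22.0000] v=[0.0000 0.0000 0.0000 0.0000]
Step 1: x=[6.0000 11.2500 16.8750 22.0000] v=[0.0000 1.0000 -0.5000 0.0000]
Step 2: x=[6.0625 11.5938 16.6875 21.9688] v=[0.2500 1.3750 -0.7500 -0.1250]
Step 3: x=[6.2578 11.8282 16.5235 21.8672] v=[0.7813 0.9374 -0.6562 -0.4063]
Step 4: x=[6.5957 11.8438 16.4405 21.6797] v=[1.3517 0.0623 -0.3320 -0.7500]
Step 5: x=[6.9957 11.6965 16.4378 21.4324] v=[1.5998 -0.5891 -0.0108 -0.9892]
Step 6: x=[7.3209 11.5594 16.4668 21.1865] v=[1.3006 -0.5486 0.1159 -0.9838]
Step 7: x=[7.4557 11.5895 16.4723 21.0106] v=[0.5391 0.1203 0.0221 -0.7035]
Max displacement = 2.4557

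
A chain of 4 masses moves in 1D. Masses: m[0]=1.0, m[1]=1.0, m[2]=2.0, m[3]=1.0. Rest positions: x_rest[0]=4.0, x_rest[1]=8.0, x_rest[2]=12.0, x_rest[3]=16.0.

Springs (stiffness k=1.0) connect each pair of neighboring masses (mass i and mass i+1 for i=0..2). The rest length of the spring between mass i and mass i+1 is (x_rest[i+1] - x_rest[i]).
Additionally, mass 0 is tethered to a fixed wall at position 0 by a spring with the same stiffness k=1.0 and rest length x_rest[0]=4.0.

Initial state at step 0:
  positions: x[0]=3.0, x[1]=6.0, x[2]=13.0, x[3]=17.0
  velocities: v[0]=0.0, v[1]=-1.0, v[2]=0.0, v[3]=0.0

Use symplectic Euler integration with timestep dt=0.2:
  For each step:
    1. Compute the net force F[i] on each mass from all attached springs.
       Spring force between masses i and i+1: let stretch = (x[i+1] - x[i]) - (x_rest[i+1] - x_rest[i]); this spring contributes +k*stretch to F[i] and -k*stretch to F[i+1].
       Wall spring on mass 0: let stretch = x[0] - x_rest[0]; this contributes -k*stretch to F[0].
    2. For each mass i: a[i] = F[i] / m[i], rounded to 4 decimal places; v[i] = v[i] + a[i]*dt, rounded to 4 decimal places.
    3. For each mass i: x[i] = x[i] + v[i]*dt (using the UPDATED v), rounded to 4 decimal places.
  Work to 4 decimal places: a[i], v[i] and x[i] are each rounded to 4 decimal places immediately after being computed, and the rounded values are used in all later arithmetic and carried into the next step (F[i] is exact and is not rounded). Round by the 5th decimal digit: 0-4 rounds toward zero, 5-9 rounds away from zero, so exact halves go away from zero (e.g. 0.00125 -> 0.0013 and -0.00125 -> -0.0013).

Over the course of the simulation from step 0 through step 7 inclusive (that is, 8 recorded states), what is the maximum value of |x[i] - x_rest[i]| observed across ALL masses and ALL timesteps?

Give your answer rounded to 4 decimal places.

Step 0: x=[3.0000 6.0000 13.0000 17.0000] v=[0.0000 -1.0000 0.0000 0.0000]
Step 1: x=[3.0000 5.9600 12.9400 17.0000] v=[0.0000 -0.2000 -0.3000 0.0000]
Step 2: x=[2.9984 6.0808 12.8216 16.9976] v=[-0.0080 0.6040 -0.5920 -0.0120]
Step 3: x=[3.0002 6.3479 12.6519 16.9882] v=[0.0088 1.3357 -0.8485 -0.0472]
Step 4: x=[3.0159 6.7333 12.4428 16.9653] v=[0.0783 1.9270 -1.0453 -0.1145]
Step 5: x=[3.0596 7.1984 12.2100 16.9215] v=[0.2186 2.3254 -1.1640 -0.2190]
Step 6: x=[3.1465 7.6984 11.9712 16.8492] v=[0.4344 2.5000 -1.1940 -0.3613]
Step 7: x=[3.2896 8.1872 11.7445 16.7418] v=[0.7155 2.4442 -1.1335 -0.5369]
Max displacement = 2.0400

Answer: 2.0400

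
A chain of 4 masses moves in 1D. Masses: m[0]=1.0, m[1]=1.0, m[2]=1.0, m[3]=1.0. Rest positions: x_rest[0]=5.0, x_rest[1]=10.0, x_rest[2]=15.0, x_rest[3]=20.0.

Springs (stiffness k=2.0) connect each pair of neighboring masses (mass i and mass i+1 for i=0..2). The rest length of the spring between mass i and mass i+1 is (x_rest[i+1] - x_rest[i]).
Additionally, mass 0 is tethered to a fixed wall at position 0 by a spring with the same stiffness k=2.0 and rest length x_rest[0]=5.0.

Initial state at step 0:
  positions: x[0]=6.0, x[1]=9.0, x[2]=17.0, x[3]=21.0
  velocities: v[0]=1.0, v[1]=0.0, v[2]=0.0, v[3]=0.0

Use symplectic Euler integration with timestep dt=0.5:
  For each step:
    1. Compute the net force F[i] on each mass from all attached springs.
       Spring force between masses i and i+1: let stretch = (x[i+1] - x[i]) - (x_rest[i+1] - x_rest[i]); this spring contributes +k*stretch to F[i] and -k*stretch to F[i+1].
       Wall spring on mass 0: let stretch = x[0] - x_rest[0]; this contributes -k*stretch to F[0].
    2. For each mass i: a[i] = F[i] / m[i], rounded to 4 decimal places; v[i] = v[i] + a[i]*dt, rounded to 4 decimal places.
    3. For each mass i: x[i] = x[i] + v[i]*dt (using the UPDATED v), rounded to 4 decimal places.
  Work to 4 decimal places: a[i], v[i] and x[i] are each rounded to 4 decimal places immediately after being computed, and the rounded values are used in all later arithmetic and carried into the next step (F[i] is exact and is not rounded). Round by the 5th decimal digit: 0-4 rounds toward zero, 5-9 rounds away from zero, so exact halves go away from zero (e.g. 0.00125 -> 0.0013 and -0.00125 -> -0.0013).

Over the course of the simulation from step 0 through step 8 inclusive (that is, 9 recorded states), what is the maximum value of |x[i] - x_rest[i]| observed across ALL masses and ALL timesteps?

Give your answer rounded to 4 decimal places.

Step 0: x=[6.0000 9.0000 17.0000 21.0000] v=[1.0000 0.0000 0.0000 0.0000]
Step 1: x=[5.0000 11.5000 15.0000 21.5000] v=[-2.0000 5.0000 -4.0000 1.0000]
Step 2: x=[4.7500 12.5000 14.5000 21.2500] v=[-0.5000 2.0000 -1.0000 -0.5000]
Step 3: x=[6.0000 10.6250 16.3750 20.1250] v=[2.5000 -3.7500 3.7500 -2.2500]
Step 4: x=[6.5625 9.3125 17.2500 19.6250] v=[1.1250 -2.6250 1.7500 -1.0000]
Step 5: x=[5.2188 10.5938 15.3438 20.4375] v=[-2.6875 2.5625 -3.8125 1.6250]
Step 6: x=[3.9532 11.5626 13.6094 21.2032] v=[-2.5313 1.9375 -3.4688 1.5313]
Step 7: x=[4.5157 9.7501 14.6485 20.6720] v=[1.1249 -3.6251 2.0782 -1.0625]
Step 8: x=[5.4375 7.7696 16.2502 19.6290] v=[1.8436 -3.9611 3.2033 -2.0860]
Max displacement = 2.5000

Answer: 2.5000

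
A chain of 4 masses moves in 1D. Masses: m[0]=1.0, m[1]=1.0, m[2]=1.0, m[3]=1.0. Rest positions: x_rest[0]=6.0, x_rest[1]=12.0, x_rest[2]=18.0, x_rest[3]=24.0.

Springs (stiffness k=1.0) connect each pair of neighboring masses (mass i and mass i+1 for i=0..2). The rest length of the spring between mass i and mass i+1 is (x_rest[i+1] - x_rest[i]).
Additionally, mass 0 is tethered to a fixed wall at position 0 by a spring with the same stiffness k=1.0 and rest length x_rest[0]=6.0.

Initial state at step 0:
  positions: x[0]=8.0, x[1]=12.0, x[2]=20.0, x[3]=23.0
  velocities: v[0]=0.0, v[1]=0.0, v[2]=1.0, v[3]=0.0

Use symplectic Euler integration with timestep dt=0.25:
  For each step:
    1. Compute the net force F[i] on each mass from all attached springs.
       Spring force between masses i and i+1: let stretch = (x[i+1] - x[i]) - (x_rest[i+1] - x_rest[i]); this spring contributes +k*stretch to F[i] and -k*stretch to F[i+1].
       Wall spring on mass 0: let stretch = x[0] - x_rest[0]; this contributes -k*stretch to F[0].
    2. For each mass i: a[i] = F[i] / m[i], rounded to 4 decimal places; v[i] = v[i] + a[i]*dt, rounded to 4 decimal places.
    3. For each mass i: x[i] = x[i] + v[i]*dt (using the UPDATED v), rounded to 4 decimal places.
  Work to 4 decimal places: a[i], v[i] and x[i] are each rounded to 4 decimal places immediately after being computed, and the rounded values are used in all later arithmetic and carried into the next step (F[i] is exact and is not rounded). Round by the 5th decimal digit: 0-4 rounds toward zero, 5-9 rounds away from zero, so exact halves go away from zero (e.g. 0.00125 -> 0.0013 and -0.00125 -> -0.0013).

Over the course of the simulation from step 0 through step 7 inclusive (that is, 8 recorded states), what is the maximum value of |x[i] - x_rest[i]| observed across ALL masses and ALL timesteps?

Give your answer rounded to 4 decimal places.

Answer: 2.1057

Derivation:
Step 0: x=[8.0000 12.0000 20.0000 23.0000] v=[0.0000 0.0000 1.0000 0.0000]
Step 1: x=[7.7500 12.2500 19.9375 23.1875] v=[-1.0000 1.0000 -0.2500 0.7500]
Step 2: x=[7.2969 12.6992 19.5977 23.5469] v=[-1.8125 1.7969 -1.3594 1.4375]
Step 3: x=[6.7254 13.2420 19.0735 24.0345] v=[-2.2862 2.1710 -2.0967 1.9502]
Step 4: x=[6.1408 13.7419 18.4949 24.5870] v=[-2.3384 1.9997 -2.3143 2.2100]
Step 5: x=[5.6475 14.0638 18.0000 25.1338] v=[-1.9733 1.2877 -1.9795 2.1870]
Step 6: x=[5.3272 14.1057 17.7050 25.6097] v=[-1.2811 0.1677 -1.1801 1.9036]
Step 7: x=[5.2226 13.8239 17.6791 25.9666] v=[-0.4183 -1.1271 -0.1038 1.4274]
Max displacement = 2.1057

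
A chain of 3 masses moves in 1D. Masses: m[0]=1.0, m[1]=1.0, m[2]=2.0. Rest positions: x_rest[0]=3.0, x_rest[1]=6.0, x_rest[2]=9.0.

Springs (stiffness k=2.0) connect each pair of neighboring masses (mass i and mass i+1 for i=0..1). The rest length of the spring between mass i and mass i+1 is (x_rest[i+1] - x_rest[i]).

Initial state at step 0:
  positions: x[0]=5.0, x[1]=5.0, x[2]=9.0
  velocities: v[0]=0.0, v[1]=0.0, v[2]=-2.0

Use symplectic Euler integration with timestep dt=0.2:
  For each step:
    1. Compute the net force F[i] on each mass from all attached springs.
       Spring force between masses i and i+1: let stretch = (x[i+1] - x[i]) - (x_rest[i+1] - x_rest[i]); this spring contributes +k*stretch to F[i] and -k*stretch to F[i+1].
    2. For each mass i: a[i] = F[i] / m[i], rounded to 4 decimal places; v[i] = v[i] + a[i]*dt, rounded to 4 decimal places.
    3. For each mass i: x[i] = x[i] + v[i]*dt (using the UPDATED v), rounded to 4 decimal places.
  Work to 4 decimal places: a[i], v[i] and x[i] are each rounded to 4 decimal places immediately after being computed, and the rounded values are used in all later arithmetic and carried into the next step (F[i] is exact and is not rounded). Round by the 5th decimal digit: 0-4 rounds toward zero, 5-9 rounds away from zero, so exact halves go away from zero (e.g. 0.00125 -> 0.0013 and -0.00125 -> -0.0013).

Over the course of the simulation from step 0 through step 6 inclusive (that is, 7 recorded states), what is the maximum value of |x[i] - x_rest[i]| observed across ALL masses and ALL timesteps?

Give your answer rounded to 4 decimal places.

Answer: 2.0297

Derivation:
Step 0: x=[5.0000 5.0000 9.0000] v=[0.0000 0.0000 -2.0000]
Step 1: x=[4.7600 5.3200 8.5600] v=[-1.2000 1.6000 -2.2000]
Step 2: x=[4.3248 5.8544 8.1104] v=[-2.1760 2.6720 -2.2480]
Step 3: x=[3.7720 6.4469 7.6906] v=[-2.7642 2.9626 -2.0992]
Step 4: x=[3.1932 6.9249 7.3410] v=[-2.8942 2.3901 -1.7479]
Step 5: x=[2.6729 7.1377 7.0948] v=[-2.6015 1.0639 -1.2311]
Step 6: x=[2.2698 6.9899 6.9703] v=[-2.0156 -0.7392 -0.6225]
Max displacement = 2.0297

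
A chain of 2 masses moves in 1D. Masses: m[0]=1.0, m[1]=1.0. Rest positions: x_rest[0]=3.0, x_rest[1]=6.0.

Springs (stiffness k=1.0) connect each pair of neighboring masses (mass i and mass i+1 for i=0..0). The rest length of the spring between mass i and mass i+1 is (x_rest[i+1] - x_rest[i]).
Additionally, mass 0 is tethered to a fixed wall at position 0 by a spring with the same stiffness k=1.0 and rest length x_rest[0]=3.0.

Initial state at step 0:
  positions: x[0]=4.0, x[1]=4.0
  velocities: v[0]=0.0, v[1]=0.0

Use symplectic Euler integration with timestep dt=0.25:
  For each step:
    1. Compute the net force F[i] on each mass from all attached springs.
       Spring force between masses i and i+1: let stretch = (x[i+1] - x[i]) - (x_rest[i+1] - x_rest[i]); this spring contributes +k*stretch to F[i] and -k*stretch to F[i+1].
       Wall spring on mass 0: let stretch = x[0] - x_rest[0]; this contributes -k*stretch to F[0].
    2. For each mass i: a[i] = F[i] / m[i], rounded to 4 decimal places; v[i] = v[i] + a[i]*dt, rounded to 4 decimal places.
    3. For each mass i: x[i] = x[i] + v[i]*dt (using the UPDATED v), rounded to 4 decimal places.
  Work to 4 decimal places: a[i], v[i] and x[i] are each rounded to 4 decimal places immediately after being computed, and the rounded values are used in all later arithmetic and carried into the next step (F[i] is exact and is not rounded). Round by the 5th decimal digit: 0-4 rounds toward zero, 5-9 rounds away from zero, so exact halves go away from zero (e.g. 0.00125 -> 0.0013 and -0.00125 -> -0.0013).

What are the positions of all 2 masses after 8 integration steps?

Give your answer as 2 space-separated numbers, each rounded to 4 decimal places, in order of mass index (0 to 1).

Step 0: x=[4.0000 4.0000] v=[0.0000 0.0000]
Step 1: x=[3.7500 4.1875] v=[-1.0000 0.7500]
Step 2: x=[3.2930 4.5352] v=[-1.8281 1.3906]
Step 3: x=[2.7078 4.9927] v=[-2.3408 1.8301]
Step 4: x=[2.0962 5.4949] v=[-2.4465 2.0089]
Step 5: x=[1.5660 5.9722] v=[-2.1209 1.9092]
Step 6: x=[1.2133 6.3616] v=[-1.4109 1.5577]
Step 7: x=[1.1065 6.6168] v=[-0.4272 1.0206]
Step 8: x=[1.2750 6.7151] v=[0.6738 0.3930]

Answer: 1.2750 6.7151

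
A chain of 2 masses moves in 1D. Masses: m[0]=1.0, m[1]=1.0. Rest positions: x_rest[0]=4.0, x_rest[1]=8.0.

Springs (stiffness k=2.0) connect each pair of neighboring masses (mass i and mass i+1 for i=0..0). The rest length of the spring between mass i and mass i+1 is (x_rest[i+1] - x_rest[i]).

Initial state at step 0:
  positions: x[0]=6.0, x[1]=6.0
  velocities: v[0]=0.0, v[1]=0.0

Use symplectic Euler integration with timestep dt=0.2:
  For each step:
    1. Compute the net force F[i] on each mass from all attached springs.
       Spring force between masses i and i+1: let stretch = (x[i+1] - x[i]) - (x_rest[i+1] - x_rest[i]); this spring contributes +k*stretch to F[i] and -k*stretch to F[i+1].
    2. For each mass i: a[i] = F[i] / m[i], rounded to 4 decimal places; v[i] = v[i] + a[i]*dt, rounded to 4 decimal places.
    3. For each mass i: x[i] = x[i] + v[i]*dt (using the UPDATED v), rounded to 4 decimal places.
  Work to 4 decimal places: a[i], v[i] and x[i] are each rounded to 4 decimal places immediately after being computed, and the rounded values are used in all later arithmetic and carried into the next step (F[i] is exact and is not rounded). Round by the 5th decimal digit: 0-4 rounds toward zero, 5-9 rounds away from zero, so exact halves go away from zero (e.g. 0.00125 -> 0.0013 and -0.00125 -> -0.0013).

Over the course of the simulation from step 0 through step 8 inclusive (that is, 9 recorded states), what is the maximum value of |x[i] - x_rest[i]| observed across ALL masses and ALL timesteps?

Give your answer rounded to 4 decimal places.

Step 0: x=[6.0000 6.0000] v=[0.0000 0.0000]
Step 1: x=[5.6800 6.3200] v=[-1.6000 1.6000]
Step 2: x=[5.0912 6.9088] v=[-2.9440 2.9440]
Step 3: x=[4.3278 7.6722] v=[-3.8170 3.8170]
Step 4: x=[3.5120 8.4880] v=[-4.0792 4.0792]
Step 5: x=[2.7742 9.2258] v=[-3.6888 3.6888]
Step 6: x=[2.2326 9.7674] v=[-2.7082 2.7082]
Step 7: x=[1.9737 10.0263] v=[-1.2943 1.2943]
Step 8: x=[2.0390 9.9610] v=[0.3267 -0.3267]
Max displacement = 2.0263

Answer: 2.0263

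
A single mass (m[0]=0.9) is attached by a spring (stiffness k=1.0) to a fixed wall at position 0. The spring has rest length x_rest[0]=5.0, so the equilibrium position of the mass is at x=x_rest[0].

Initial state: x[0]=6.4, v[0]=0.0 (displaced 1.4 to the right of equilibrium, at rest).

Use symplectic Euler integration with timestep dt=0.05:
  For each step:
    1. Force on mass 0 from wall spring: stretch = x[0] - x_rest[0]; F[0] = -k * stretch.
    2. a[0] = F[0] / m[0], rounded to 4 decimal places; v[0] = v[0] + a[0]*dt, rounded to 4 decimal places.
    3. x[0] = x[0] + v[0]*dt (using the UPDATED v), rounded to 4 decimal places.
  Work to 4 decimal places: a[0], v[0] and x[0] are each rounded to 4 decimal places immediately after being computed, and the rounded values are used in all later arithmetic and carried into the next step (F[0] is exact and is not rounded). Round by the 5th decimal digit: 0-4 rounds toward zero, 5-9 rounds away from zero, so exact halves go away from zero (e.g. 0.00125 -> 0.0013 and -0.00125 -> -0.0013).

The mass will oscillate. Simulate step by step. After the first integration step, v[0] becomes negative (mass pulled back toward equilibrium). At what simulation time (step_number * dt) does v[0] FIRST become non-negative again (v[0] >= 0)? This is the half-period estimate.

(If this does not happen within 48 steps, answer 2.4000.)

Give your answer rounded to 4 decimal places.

Answer: 2.4000

Derivation:
Step 0: x=[6.4000] v=[0.0000]
Step 1: x=[6.3961] v=[-0.0778]
Step 2: x=[6.3883] v=[-0.1554]
Step 3: x=[6.3767] v=[-0.2325]
Step 4: x=[6.3613] v=[-0.3090]
Step 5: x=[6.3421] v=[-0.3846]
Step 6: x=[6.3191] v=[-0.4592]
Step 7: x=[6.2925] v=[-0.5325]
Step 8: x=[6.2623] v=[-0.6043]
Step 9: x=[6.2286] v=[-0.6744]
Step 10: x=[6.1915] v=[-0.7427]
Step 11: x=[6.1511] v=[-0.8089]
Step 12: x=[6.1075] v=[-0.8729]
Step 13: x=[6.0608] v=[-0.9344]
Step 14: x=[6.0111] v=[-0.9933]
Step 15: x=[5.9586] v=[-1.0495]
Step 16: x=[5.9035] v=[-1.1028]
Step 17: x=[5.8459] v=[-1.1530]
Step 18: x=[5.7859] v=[-1.2000]
Step 19: x=[5.7237] v=[-1.2437]
Step 20: x=[5.6595] v=[-1.2839]
Step 21: x=[5.5935] v=[-1.3205]
Step 22: x=[5.5258] v=[-1.3535]
Step 23: x=[5.4567] v=[-1.3827]
Step 24: x=[5.3863] v=[-1.4081]
Step 25: x=[5.3148] v=[-1.4296]
Step 26: x=[5.2424] v=[-1.4471]
Step 27: x=[5.1694] v=[-1.4606]
Step 28: x=[5.0959] v=[-1.4700]
Step 29: x=[5.0221] v=[-1.4753]
Step 30: x=[4.9483] v=[-1.4765]
Step 31: x=[4.8746] v=[-1.4736]
Step 32: x=[4.8013] v=[-1.4666]
Step 33: x=[4.7285] v=[-1.4556]
Step 34: x=[4.6565] v=[-1.4405]
Step 35: x=[4.5854] v=[-1.4214]
Step 36: x=[4.5155] v=[-1.3984]
Step 37: x=[4.4469] v=[-1.3715]
Step 38: x=[4.3799] v=[-1.3408]
Step 39: x=[4.3146] v=[-1.3064]
Step 40: x=[4.2512] v=[-1.2683]
Step 41: x=[4.1899] v=[-1.2267]
Step 42: x=[4.1308] v=[-1.1817]
Step 43: x=[4.0741] v=[-1.1334]
Step 44: x=[4.0200] v=[-1.0820]
Step 45: x=[3.9686] v=[-1.0276]
Step 46: x=[3.9201] v=[-0.9703]
Step 47: x=[3.8746] v=[-0.9103]
Step 48: x=[3.8322] v=[-0.8478]
v[0] did not become non-negative within 48 steps; using fallback time=2.4000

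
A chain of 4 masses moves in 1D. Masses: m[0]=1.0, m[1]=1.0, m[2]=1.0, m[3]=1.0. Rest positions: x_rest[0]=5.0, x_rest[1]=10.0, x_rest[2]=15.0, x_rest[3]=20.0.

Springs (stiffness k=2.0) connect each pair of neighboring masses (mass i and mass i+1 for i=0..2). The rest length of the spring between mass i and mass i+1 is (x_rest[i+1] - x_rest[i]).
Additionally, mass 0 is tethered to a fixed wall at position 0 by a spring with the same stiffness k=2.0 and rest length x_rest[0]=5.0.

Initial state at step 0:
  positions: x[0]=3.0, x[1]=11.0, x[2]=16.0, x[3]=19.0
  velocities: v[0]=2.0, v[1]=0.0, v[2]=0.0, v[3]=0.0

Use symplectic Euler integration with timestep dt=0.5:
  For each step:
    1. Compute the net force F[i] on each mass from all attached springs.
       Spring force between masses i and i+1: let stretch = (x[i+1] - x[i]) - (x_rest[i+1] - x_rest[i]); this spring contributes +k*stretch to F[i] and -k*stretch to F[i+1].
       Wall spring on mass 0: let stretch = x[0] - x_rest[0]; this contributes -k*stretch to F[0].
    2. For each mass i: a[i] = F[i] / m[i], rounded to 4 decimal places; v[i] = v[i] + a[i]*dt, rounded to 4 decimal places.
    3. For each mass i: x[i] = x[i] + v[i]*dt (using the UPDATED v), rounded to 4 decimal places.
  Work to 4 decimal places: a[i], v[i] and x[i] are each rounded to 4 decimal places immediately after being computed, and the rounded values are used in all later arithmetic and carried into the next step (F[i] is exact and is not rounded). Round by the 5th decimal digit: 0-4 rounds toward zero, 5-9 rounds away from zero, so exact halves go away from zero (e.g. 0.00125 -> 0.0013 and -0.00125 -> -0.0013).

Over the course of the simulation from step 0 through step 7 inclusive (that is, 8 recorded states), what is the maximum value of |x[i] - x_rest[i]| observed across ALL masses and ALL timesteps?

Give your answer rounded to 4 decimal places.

Answer: 3.2500

Derivation:
Step 0: x=[3.0000 11.0000 16.0000 19.0000] v=[2.0000 0.0000 0.0000 0.0000]
Step 1: x=[6.5000 9.5000 15.0000 20.0000] v=[7.0000 -3.0000 -2.0000 2.0000]
Step 2: x=[8.2500 9.2500 13.7500 21.0000] v=[3.5000 -0.5000 -2.5000 2.0000]
Step 3: x=[6.3750 10.7500 13.8750 20.8750] v=[-3.7500 3.0000 0.2500 -0.2500]
Step 4: x=[3.5000 11.6250 15.9375 19.7500] v=[-5.7500 1.7500 4.1250 -2.2500]
Step 5: x=[2.9375 10.5938 17.7500 19.2188] v=[-1.1250 -2.0625 3.6250 -1.0625]
Step 6: x=[4.7344 9.3125 16.7188 20.4532] v=[3.5938 -2.5626 -2.0624 2.4687]
Step 7: x=[6.4532 9.4453 13.8517 22.3204] v=[3.4375 0.2656 -5.7343 3.7343]
Max displacement = 3.2500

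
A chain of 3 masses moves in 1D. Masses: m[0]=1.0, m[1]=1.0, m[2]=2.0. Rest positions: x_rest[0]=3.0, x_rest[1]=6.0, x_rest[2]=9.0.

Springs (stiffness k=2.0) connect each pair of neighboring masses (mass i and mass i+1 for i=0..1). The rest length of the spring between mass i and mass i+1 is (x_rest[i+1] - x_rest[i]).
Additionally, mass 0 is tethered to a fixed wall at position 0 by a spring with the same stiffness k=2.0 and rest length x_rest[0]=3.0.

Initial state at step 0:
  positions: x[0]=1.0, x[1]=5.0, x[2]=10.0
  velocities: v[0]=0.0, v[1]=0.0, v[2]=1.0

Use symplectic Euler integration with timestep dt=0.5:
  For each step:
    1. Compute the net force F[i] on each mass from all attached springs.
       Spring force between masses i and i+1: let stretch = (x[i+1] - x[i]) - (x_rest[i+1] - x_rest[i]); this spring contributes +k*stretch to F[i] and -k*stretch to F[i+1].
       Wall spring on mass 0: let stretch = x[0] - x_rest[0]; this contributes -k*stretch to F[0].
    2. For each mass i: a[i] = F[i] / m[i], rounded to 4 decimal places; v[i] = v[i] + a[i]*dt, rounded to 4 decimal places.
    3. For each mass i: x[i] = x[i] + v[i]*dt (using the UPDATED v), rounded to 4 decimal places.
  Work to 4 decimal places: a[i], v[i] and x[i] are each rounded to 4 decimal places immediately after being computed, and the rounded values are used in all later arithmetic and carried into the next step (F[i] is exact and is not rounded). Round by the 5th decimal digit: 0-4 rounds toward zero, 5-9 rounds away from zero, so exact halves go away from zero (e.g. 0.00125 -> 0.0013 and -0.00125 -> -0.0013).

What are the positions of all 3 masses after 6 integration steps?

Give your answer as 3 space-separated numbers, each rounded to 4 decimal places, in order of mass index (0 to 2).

Answer: 3.0176 6.1378 10.9283

Derivation:
Step 0: x=[1.0000 5.0000 10.0000] v=[0.0000 0.0000 1.0000]
Step 1: x=[2.5000 5.5000 10.0000] v=[3.0000 1.0000 0.0000]
Step 2: x=[4.2500 6.7500 9.6250] v=[3.5000 2.5000 -0.7500]
Step 3: x=[5.1250 8.1875 9.2813] v=[1.7500 2.8750 -0.6875]
Step 4: x=[4.9688 8.6407 9.4141] v=[-0.3125 0.9063 0.2656]
Step 5: x=[4.1641 7.6446 10.1036] v=[-1.6094 -1.9922 1.3789]
Step 6: x=[3.0176 6.1378 10.9283] v=[-2.2930 -3.0137 1.6494]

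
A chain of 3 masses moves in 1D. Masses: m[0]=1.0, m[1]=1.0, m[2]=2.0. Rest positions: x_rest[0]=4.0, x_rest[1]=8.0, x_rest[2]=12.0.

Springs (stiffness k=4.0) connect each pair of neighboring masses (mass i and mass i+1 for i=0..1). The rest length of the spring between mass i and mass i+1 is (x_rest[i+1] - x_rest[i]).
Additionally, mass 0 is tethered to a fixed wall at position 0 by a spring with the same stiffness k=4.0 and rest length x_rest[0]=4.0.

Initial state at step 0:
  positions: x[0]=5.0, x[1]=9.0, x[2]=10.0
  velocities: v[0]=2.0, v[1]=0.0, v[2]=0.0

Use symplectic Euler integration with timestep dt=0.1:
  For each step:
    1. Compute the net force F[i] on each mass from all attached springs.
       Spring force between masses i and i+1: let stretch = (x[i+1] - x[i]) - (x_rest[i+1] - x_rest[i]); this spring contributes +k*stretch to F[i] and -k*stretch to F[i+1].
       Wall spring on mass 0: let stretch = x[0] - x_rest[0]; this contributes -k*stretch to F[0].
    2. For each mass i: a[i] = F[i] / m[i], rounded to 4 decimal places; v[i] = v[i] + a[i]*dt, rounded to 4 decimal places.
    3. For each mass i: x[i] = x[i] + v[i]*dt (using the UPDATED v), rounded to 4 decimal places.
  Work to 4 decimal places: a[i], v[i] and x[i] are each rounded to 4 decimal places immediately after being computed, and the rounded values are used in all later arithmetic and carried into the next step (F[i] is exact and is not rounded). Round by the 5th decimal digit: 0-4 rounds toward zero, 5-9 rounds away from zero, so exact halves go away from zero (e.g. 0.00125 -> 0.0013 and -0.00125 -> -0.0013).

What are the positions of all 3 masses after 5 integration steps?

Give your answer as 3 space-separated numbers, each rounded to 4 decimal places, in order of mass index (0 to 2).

Answer: 5.0706 7.6704 10.7847

Derivation:
Step 0: x=[5.0000 9.0000 10.0000] v=[2.0000 0.0000 0.0000]
Step 1: x=[5.1600 8.8800 10.0600] v=[1.6000 -1.2000 0.6000]
Step 2: x=[5.2624 8.6584 10.1764] v=[1.0240 -2.2160 1.1640]
Step 3: x=[5.2901 8.3617 10.3424] v=[0.2774 -2.9672 1.6604]
Step 4: x=[5.2291 8.0213 10.5488] v=[-0.6100 -3.4036 2.0643]
Step 5: x=[5.0706 7.6704 10.7847] v=[-1.5848 -3.5095 2.3588]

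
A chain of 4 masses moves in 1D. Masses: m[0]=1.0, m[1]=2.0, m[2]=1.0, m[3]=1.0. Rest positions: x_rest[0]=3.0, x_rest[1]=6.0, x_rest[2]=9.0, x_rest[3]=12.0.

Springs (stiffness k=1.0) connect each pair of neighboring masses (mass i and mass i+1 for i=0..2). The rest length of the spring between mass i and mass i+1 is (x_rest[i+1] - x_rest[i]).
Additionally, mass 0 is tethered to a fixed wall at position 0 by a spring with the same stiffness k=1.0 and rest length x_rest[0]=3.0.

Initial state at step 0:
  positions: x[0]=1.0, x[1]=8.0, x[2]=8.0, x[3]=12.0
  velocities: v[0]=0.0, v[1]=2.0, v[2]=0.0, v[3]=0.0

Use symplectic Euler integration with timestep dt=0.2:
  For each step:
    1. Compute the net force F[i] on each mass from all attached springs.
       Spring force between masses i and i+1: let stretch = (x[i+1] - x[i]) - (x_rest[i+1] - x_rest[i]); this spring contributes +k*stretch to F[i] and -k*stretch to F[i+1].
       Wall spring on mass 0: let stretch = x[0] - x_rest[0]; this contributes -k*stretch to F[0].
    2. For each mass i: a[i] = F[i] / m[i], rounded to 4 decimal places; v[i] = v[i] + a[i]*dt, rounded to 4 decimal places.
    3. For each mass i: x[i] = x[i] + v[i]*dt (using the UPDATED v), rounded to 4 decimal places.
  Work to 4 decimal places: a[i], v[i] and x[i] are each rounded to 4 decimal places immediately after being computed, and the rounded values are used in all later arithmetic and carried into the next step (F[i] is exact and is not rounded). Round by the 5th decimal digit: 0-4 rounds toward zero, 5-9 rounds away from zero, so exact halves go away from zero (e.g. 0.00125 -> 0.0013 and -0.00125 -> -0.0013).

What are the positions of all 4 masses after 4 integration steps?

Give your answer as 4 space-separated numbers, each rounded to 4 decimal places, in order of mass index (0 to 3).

Step 0: x=[1.0000 8.0000 8.0000 12.0000] v=[0.0000 2.0000 0.0000 0.0000]
Step 1: x=[1.2400 8.2600 8.1600 11.9600] v=[1.2000 1.3000 0.8000 -0.2000]
Step 2: x=[1.7112 8.3776 8.4760 11.8880] v=[2.3560 0.5880 1.5800 -0.3600]
Step 3: x=[2.3806 8.3638 8.9245 11.7995] v=[3.3470 -0.0688 2.2427 -0.4424]
Step 4: x=[3.1941 8.2416 9.4656 11.7160] v=[4.0675 -0.6111 2.7056 -0.4174]

Answer: 3.1941 8.2416 9.4656 11.7160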